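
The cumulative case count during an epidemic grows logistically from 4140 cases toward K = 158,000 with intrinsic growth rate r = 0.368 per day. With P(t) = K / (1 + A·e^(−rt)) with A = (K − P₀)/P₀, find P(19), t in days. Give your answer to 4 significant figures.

≈ 152,800 cases

A = (158000 − 4140)/4140 = 37.16425
P(19) = 158000 / (1 + 37.16425·e^(−0.368·19)) = 158000 / (1 + 37.16425·0.000919)
= 158000 / 1.03416 ≈ 152780.76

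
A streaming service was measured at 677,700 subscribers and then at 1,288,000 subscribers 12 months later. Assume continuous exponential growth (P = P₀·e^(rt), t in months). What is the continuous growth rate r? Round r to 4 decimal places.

1288000 = 677700 · e^(r·12)
e^(12r) = 1288000/677700 = 1.90055
r = ln(1.90055) / 12 = 0.64214 / 12

r ≈ 0.0535 per month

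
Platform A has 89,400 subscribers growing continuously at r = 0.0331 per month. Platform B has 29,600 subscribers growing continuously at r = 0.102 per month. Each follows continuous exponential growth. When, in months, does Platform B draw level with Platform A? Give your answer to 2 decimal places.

89400·e^(0.0331t) = 29600·e^(0.102t)
89400/29600 = e^((0.102 − 0.0331)t) → ln(3.02027) = 0.0689·t
t = 1.10535 / 0.0689

t ≈ 16.04 months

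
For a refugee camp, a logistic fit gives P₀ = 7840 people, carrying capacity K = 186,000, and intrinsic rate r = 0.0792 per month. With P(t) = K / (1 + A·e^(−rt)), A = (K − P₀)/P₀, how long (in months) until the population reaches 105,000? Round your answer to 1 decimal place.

A = (186000 − 7840)/7840 = 22.72449
105000 = 186000/(1 + 22.72449·e^(−0.0792t)) → 1 + 22.72449·e^(−0.0792t) = 1.77143
e^(−0.0792t) = 0.033947 → t = ln(29.45767)/0.0792 = 3.38295/0.0792

t ≈ 42.7 months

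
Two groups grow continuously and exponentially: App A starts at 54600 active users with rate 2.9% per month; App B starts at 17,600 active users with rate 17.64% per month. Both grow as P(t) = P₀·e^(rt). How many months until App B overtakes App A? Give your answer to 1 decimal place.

54600·e^(0.029t) = 17600·e^(0.1764t)
54600/17600 = e^((0.1764 − 0.029)t) → ln(3.10227) = 0.1474·t
t = 1.13213 / 0.1474

t ≈ 7.7 months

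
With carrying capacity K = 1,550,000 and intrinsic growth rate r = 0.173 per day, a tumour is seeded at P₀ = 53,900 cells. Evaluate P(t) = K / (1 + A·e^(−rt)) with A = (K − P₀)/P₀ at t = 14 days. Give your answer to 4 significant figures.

A = (1550000 − 53900)/53900 = 27.75696
P(14) = 1550000 / (1 + 27.75696·e^(−0.173·14)) = 1550000 / (1 + 27.75696·0.088744)
= 1550000 / 3.46326 ≈ 447554.92

≈ 447,600 cells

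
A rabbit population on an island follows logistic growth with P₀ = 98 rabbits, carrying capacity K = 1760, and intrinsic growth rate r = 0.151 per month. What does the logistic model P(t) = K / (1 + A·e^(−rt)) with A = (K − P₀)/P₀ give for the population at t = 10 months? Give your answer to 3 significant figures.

≈ 371 rabbits

A = (1760 − 98)/98 = 16.95918
P(10) = 1760 / (1 + 16.95918·e^(−0.151·10)) = 1760 / (1 + 16.95918·0.22091)
= 1760 / 4.74645 ≈ 370.8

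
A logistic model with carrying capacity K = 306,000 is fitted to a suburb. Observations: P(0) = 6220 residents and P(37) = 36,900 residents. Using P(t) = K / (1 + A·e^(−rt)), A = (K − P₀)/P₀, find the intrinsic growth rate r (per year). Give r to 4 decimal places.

A = (306000 − 6220)/6220 = 48.19614
36900 = 306000/(1 + 48.19614·e^(−r·37)) → e^(−37r) = (8.29268 − 1)/48.19614 = 0.151313
r = −ln(0.151313)/37 = 1.88841/37

r ≈ 0.0510 per year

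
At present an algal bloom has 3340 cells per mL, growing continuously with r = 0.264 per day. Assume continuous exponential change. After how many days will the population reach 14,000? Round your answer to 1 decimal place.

14000 = 3340 · e^(0.264·t)
t = ln(14000/3340) / 0.264 = ln(4.19162) / 0.264 = 1.43309 / 0.264

t ≈ 5.4 days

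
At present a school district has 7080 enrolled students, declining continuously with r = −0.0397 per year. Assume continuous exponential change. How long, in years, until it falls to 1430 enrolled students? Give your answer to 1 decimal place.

1430 = 7080 · e^(-0.0397·t)
t = ln(1430/7080) / -0.0397 = ln(0.20198) / -0.0397 = -1.5996 / -0.0397

t ≈ 40.3 years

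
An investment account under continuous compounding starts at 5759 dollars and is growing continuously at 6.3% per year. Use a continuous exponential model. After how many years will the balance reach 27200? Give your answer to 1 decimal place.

27200 = 5759 · e^(0.063·t)
t = ln(27200/5759) / 0.063 = ln(4.72304) / 0.063 = 1.55245 / 0.063

t ≈ 24.6 years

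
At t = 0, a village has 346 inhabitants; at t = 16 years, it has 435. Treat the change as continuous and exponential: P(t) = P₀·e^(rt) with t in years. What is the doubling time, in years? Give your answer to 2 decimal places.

r = ln(435/346) / 16 = ln(1.25723) / 16 ≈ 0.014307 per year
doubling time = ln 2 / |r| = 0.69315 / 0.014307

doubling time ≈ 48.45 years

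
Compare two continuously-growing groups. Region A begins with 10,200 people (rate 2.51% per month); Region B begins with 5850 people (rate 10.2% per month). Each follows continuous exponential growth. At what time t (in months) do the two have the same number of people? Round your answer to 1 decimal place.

t ≈ 7.2 months

10200·e^(0.0251t) = 5850·e^(0.102t)
10200/5850 = e^((0.102 − 0.0251)t) → ln(1.74359) = 0.0769·t
t = 0.55595 / 0.0769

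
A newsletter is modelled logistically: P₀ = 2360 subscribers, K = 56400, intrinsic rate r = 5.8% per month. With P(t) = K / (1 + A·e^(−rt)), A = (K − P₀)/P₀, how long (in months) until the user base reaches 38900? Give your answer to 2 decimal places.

A = (56400 − 2360)/2360 = 22.89831
38900 = 56400/(1 + 22.89831·e^(−0.058t)) → 1 + 22.89831·e^(−0.058t) = 1.44987
e^(−0.058t) = 0.019646 → t = ln(50.89966)/0.058 = 3.92986/0.058

t ≈ 67.76 months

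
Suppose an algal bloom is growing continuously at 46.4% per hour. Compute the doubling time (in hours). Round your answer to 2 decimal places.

doubling time ≈ 1.49 hours

doubling time = ln(2) / |r| = 0.69315 / 0.464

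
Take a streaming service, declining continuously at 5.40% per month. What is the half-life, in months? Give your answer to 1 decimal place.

half-life ≈ 12.8 months

half-life = ln(2) / |r| = 0.69315 / 0.054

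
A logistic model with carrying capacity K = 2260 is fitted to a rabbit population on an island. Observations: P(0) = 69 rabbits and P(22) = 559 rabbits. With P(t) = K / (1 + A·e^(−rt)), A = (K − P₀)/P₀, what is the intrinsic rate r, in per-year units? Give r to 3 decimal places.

r ≈ 0.107 per year

A = (2260 − 69)/69 = 31.75362
559 = 2260/(1 + 31.75362·e^(−r·22)) → e^(−22r) = (4.04293 − 1)/31.75362 = 0.095829
r = −ln(0.095829)/22 = 2.34518/22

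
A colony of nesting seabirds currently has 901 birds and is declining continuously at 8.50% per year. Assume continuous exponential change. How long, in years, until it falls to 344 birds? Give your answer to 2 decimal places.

t ≈ 11.33 years

344 = 901 · e^(-0.085·t)
t = ln(344/901) / -0.085 = ln(0.3818) / -0.085 = -0.96286 / -0.085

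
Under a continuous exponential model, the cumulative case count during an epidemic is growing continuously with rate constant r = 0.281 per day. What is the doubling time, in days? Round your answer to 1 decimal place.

doubling time = ln(2) / |r| = 0.69315 / 0.281

doubling time ≈ 2.5 days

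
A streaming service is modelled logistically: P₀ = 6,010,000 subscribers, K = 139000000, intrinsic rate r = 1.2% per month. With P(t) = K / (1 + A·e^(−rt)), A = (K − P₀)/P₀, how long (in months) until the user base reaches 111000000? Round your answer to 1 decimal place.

t ≈ 372.8 months

A = (139000000 − 6010000)/6010000 = 22.12812
111000000 = 139000000/(1 + 22.12812·e^(−0.012t)) → 1 + 22.12812·e^(−0.012t) = 1.25225
e^(−0.012t) = 0.0114 → t = ln(87.72219)/0.012 = 4.47417/0.012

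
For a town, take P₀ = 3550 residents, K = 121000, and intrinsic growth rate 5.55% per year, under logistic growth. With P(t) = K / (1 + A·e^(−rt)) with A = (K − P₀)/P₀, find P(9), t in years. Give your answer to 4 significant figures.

≈ 5,741 residents

A = (121000 − 3550)/3550 = 33.08451
P(9) = 121000 / (1 + 33.08451·e^(−0.0555·9)) = 121000 / (1 + 33.08451·0.606834)
= 121000 / 21.0768 ≈ 5740.91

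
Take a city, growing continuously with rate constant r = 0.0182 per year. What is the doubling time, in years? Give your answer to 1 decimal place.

doubling time = ln(2) / |r| = 0.69315 / 0.0182

doubling time ≈ 38.1 years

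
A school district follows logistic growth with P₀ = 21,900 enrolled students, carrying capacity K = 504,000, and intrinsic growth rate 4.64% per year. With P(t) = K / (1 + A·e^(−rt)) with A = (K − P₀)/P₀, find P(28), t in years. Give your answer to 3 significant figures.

A = (504000 − 21900)/21900 = 22.0137
P(28) = 504000 / (1 + 22.0137·e^(−0.0464·28)) = 504000 / (1 + 22.0137·0.27275)
= 504000 / 7.00423 ≈ 71956.47

≈ 72,000 enrolled students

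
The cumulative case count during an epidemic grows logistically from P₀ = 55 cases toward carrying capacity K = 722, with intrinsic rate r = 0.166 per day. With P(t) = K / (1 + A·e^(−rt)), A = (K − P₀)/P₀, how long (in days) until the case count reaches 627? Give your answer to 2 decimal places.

A = (722 − 55)/55 = 12.12727
627 = 722/(1 + 12.12727·e^(−0.166t)) → 1 + 12.12727·e^(−0.166t) = 1.15152
e^(−0.166t) = 0.012494 → t = ln(80.04)/0.166 = 4.38253/0.166

t ≈ 26.40 days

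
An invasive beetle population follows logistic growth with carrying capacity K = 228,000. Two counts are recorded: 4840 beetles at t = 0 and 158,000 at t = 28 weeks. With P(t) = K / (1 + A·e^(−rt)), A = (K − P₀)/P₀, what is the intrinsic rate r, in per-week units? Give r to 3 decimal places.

r ≈ 0.166 per week

A = (228000 − 4840)/4840 = 46.10744
158000 = 228000/(1 + 46.10744·e^(−r·28)) → e^(−28r) = (1.44304 − 1)/46.10744 = 0.009609
r = −ln(0.009609)/28 = 4.64507/28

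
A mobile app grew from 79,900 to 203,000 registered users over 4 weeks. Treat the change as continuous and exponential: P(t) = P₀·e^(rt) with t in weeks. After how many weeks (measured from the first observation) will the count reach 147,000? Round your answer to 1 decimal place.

r = ln(203000/79900) / 4 ≈ 0.233108 per week
t = ln(147000/79900) / r = 0.60966 / 0.233108 ≈ 2.615

t ≈ 2.6 weeks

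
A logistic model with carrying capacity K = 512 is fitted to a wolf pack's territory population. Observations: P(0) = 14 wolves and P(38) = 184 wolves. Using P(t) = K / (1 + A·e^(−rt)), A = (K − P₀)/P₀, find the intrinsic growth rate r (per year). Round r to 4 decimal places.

A = (512 − 14)/14 = 35.57143
184 = 512/(1 + 35.57143·e^(−r·38)) → e^(−38r) = (2.78261 − 1)/35.57143 = 0.050113
r = −ln(0.050113)/38 = 2.99346/38

r ≈ 0.0788 per year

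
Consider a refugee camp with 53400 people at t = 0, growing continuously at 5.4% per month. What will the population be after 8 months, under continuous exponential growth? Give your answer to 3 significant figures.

P(8) = 53400 · e^(0.054·8) = 53400 · e^(0.432)
= 53400 · 1.54034 ≈ 82253.9

≈ 82,300 people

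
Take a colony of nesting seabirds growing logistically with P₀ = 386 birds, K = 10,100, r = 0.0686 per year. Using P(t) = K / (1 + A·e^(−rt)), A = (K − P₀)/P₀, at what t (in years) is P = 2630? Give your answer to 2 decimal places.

A = (10100 − 386)/386 = 25.1658
2630 = 10100/(1 + 25.1658·e^(−0.0686t)) → 1 + 25.1658·e^(−0.0686t) = 3.8403
e^(−0.0686t) = 0.112864 → t = ln(8.86025)/0.0686 = 2.18157/0.0686

t ≈ 31.80 years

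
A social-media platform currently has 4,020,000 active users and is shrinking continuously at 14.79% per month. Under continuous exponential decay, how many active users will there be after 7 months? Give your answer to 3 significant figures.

P(7) = 4020000 · e^(-0.1479·7) = 4020000 · e^(-1.0353)
= 4020000 · 0.35512 ≈ 1427581.71

≈ 1,430,000 active users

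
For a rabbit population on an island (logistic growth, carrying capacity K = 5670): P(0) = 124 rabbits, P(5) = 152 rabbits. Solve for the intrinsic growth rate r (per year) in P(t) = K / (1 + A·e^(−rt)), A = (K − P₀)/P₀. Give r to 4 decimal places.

r ≈ 0.0417 per year

A = (5670 − 124)/124 = 44.72581
152 = 5670/(1 + 44.72581·e^(−r·5)) → e^(−5r) = (37.30263 − 1)/44.72581 = 0.811671
r = −ln(0.811671)/5 = 0.20866/5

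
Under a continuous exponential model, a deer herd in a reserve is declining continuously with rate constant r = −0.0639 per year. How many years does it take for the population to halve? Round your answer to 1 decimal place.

half-life = ln(2) / |r| = 0.69315 / 0.0639

half-life ≈ 10.8 years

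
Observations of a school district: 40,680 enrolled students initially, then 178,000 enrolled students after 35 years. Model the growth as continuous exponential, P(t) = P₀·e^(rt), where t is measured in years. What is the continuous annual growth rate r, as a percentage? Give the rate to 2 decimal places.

r ≈ 4.22% per year

178000 = 40680 · e^(r·35)
e^(35r) = 178000/40680 = 4.37561
r = ln(4.37561) / 35 = 1.47605 / 35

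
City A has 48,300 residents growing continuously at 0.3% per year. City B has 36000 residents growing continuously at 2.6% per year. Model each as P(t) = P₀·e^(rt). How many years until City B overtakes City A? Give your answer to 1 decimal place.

48300·e^(0.003t) = 36000·e^(0.026t)
48300/36000 = e^((0.026 − 0.003)t) → ln(1.34167) = 0.023·t
t = 0.29391 / 0.023

t ≈ 12.8 years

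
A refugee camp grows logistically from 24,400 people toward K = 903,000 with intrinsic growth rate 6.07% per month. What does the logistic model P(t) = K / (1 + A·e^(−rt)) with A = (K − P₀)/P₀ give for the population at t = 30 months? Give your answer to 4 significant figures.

A = (903000 − 24400)/24400 = 36.0082
P(30) = 903000 / (1 + 36.0082·e^(−0.0607·30)) = 903000 / (1 + 36.0082·0.161864)
= 903000 / 6.82842 ≈ 132241.35

≈ 132,200 people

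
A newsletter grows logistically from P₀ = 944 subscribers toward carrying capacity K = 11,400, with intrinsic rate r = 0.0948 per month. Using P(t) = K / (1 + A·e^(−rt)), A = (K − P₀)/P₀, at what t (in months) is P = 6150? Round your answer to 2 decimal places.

A = (11400 − 944)/944 = 11.07627
6150 = 11400/(1 + 11.07627·e^(−0.0948t)) → 1 + 11.07627·e^(−0.0948t) = 1.85366
e^(−0.0948t) = 0.077071 → t = ln(12.97506)/0.0948 = 2.56303/0.0948

t ≈ 27.04 months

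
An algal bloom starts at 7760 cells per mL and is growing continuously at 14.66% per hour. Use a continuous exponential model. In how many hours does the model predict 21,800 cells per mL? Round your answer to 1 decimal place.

21800 = 7760 · e^(0.1466·t)
t = ln(21800/7760) / 0.1466 = ln(2.80928) / 0.1466 = 1.03293 / 0.1466

t ≈ 7.0 hours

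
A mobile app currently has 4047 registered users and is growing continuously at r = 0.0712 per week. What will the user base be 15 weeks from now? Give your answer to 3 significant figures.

≈ 11,800 registered users

P(15) = 4047 · e^(0.0712·15) = 4047 · e^(1.068)
= 4047 · 2.90955 ≈ 11774.97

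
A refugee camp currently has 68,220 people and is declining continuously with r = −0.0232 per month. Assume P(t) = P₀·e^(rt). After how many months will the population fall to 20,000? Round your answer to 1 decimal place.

20000 = 68220 · e^(-0.0232·t)
t = ln(20000/68220) / -0.0232 = ln(0.29317) / -0.0232 = -1.22701 / -0.0232

t ≈ 52.9 months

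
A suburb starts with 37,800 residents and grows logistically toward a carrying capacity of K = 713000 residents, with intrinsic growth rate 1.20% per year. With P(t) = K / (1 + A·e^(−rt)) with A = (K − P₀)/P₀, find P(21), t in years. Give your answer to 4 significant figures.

≈ 47,910 residents

A = (713000 − 37800)/37800 = 17.86243
P(21) = 713000 / (1 + 17.86243·e^(−0.012·21)) = 713000 / (1 + 17.86243·0.777245)
= 713000 / 14.88348 ≈ 47905.45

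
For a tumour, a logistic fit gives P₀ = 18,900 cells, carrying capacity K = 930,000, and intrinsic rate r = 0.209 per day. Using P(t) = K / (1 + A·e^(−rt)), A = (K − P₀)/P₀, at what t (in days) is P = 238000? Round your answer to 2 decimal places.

t ≈ 13.44 days

A = (930000 − 18900)/18900 = 48.20635
238000 = 930000/(1 + 48.20635·e^(−0.209t)) → 1 + 48.20635·e^(−0.209t) = 3.90756
e^(−0.209t) = 0.060315 → t = ln(16.57964)/0.209 = 2.80818/0.209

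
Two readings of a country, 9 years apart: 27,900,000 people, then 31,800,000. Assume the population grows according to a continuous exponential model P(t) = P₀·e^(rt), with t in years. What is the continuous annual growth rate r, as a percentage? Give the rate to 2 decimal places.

31800000 = 27900000 · e^(r·9)
e^(9r) = 31800000/27900000 = 1.13978
r = ln(1.13978) / 9 = 0.13084 / 9

r ≈ 1.45% per year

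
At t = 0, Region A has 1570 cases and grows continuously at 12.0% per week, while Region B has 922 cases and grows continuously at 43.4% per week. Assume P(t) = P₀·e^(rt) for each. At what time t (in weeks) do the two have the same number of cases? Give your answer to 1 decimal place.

t ≈ 1.7 weeks

1570·e^(0.12t) = 922·e^(0.434t)
1570/922 = e^((0.434 − 0.12)t) → ln(1.70282) = 0.314·t
t = 0.53229 / 0.314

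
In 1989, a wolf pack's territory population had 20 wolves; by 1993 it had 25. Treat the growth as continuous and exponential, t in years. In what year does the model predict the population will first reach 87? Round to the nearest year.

year 2015

r = ln(25/20) / 4 = 0.22314/4 ≈ 0.055786 per year
t = ln(87/20) / r = 1.47018/0.055786 ≈ 26.35 years after 1989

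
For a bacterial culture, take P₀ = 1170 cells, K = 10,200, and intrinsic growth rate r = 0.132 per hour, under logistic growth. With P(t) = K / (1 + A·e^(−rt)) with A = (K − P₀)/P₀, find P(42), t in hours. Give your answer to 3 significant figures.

≈ 9,900 cells

A = (10200 − 1170)/1170 = 7.71795
P(42) = 10200 / (1 + 7.71795·e^(−0.132·42)) = 10200 / (1 + 7.71795·0.003911)
= 10200 / 1.03018 ≈ 9901.15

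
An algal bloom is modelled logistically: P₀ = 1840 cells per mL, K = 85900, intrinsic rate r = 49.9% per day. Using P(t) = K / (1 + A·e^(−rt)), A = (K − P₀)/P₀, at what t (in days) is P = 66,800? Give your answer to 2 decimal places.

t ≈ 10.17 days

A = (85900 − 1840)/1840 = 45.68478
66800 = 85900/(1 + 45.68478·e^(−0.499t)) → 1 + 45.68478·e^(−0.499t) = 1.28593
e^(−0.499t) = 0.006259 → t = ln(159.77715)/0.499 = 5.07378/0.499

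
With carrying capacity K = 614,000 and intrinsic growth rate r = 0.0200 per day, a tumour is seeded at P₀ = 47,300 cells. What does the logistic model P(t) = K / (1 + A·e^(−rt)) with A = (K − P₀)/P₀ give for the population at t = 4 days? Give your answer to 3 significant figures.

≈ 50,900 cells

A = (614000 − 47300)/47300 = 11.98097
P(4) = 614000 / (1 + 11.98097·e^(−0.02·4)) = 614000 / (1 + 11.98097·0.923116)
= 614000 / 12.05983 ≈ 50912.82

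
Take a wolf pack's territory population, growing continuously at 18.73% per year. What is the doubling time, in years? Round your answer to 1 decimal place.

doubling time ≈ 3.7 years

doubling time = ln(2) / |r| = 0.69315 / 0.1873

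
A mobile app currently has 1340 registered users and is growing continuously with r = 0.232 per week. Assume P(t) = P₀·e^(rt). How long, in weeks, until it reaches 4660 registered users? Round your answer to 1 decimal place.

4660 = 1340 · e^(0.232·t)
t = ln(4660/1340) / 0.232 = ln(3.47761) / 0.232 = 1.24635 / 0.232

t ≈ 5.4 weeks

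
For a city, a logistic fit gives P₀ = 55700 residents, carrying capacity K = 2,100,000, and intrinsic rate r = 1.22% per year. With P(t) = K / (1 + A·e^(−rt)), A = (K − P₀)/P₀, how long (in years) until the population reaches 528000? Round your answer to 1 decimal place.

t ≈ 205.9 years

A = (2100000 − 55700)/55700 = 36.70197
528000 = 2100000/(1 + 36.70197·e^(−0.0122t)) → 1 + 36.70197·e^(−0.0122t) = 3.97727
e^(−0.0122t) = 0.08112 → t = ln(12.32738)/0.0122 = 2.51182/0.0122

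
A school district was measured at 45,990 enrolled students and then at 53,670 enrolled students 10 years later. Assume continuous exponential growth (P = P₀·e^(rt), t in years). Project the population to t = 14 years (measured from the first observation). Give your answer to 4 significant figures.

r = ln(53670/45990) / 10 ≈ 0.015443 per year
P(14) = 45990 · e^(0.015443·14) = 45990 · 1.24135 ≈ 57089.85

≈ 57,090 enrolled students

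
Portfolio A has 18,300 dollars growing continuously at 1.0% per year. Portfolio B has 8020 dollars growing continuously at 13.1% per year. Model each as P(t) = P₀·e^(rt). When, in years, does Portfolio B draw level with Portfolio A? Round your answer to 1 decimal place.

18300·e^(0.01t) = 8020·e^(0.131t)
18300/8020 = e^((0.131 − 0.01)t) → ln(2.2818) = 0.121·t
t = 0.82496 / 0.121

t ≈ 6.8 years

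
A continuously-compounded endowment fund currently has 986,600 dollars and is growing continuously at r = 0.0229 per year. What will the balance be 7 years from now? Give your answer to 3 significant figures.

P(7) = 986600 · e^(0.0229·7) = 986600 · e^(0.1603)
= 986600 · 1.17386 ≈ 1158133.21

≈ 1,160,000 dollars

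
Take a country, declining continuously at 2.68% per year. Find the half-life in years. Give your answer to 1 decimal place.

half-life ≈ 25.9 years

half-life = ln(2) / |r| = 0.69315 / 0.0268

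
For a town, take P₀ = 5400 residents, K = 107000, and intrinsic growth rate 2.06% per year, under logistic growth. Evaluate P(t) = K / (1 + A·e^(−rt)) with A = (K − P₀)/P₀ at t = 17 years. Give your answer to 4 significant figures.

A = (107000 − 5400)/5400 = 18.81481
P(17) = 107000 / (1 + 18.81481·e^(−0.0206·17)) = 107000 / (1 + 18.81481·0.704547)
= 107000 / 14.25592 ≈ 7505.65

≈ 7,506 residents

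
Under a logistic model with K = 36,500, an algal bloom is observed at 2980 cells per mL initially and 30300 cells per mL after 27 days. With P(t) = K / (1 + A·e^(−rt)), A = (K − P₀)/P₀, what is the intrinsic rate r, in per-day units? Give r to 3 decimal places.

r ≈ 0.148 per day

A = (36500 − 2980)/2980 = 11.24832
30300 = 36500/(1 + 11.24832·e^(−r·27)) → e^(−27r) = (1.20462 − 1)/11.24832 = 0.018191
r = −ln(0.018191)/27 = 4.00682/27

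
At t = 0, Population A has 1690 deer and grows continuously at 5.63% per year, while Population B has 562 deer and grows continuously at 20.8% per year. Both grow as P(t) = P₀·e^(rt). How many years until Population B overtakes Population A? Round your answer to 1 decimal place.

t ≈ 7.3 years

1690·e^(0.0563t) = 562·e^(0.208t)
1690/562 = e^((0.208 − 0.0563)t) → ln(3.00712) = 0.1517·t
t = 1.10098 / 0.1517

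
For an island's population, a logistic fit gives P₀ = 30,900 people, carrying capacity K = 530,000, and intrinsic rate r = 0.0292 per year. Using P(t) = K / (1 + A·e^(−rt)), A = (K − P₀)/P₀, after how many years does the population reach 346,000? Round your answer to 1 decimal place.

t ≈ 116.9 years

A = (530000 − 30900)/30900 = 16.1521
346000 = 530000/(1 + 16.1521·e^(−0.0292t)) → 1 + 16.1521·e^(−0.0292t) = 1.53179
e^(−0.0292t) = 0.032924 → t = ln(30.37298)/0.0292 = 3.41355/0.0292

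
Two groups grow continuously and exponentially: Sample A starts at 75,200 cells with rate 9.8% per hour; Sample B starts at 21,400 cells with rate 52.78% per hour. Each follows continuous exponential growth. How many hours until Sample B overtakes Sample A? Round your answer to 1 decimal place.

75200·e^(0.098t) = 21400·e^(0.5278t)
75200/21400 = e^((0.5278 − 0.098)t) → ln(3.51402) = 0.4298·t
t = 1.25676 / 0.4298

t ≈ 2.9 hours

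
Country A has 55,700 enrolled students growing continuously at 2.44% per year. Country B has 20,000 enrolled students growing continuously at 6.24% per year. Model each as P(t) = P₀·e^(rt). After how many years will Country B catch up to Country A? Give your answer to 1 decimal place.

t ≈ 27.0 years

55700·e^(0.0244t) = 20000·e^(0.0624t)
55700/20000 = e^((0.0624 − 0.0244)t) → ln(2.785) = 0.038·t
t = 1.02425 / 0.038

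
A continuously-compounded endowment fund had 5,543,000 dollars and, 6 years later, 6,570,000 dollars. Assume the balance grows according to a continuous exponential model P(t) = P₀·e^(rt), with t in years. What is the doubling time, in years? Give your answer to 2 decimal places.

r = ln(6570000/5543000) / 6 = ln(1.18528) / 6 ≈ 0.02833 per year
doubling time = ln 2 / |r| = 0.69315 / 0.02833

doubling time ≈ 24.47 years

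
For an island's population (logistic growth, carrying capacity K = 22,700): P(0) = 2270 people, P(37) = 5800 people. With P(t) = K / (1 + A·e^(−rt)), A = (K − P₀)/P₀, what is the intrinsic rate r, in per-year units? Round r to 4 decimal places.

r ≈ 0.0305 per year

A = (22700 − 2270)/2270 = 9
5800 = 22700/(1 + 9·e^(−r·37)) → e^(−37r) = (3.91379 − 1)/9 = 0.323755
r = −ln(0.323755)/37 = 1.12777/37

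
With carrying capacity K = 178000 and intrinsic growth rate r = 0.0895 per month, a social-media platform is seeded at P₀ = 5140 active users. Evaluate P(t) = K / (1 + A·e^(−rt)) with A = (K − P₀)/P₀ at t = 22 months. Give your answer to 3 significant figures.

≈ 31,300 active users

A = (178000 − 5140)/5140 = 33.63035
P(22) = 178000 / (1 + 33.63035·e^(−0.0895·22)) = 178000 / (1 + 33.63035·0.139596)
= 178000 / 5.69468 ≈ 31257.27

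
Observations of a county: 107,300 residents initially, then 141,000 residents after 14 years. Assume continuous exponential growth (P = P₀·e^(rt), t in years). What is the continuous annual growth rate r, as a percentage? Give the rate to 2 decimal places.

r ≈ 1.95% per year

141000 = 107300 · e^(r·14)
e^(14r) = 141000/107300 = 1.31407
r = ln(1.31407) / 14 = 0.27313 / 14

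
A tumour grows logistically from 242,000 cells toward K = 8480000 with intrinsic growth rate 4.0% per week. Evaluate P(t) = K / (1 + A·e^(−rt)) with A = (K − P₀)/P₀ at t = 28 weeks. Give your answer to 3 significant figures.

≈ 700,000 cells

A = (8480000 − 242000)/242000 = 34.04132
P(28) = 8480000 / (1 + 34.04132·e^(−0.04·28)) = 8480000 / (1 + 34.04132·0.32628)
= 8480000 / 12.107 ≈ 700421.5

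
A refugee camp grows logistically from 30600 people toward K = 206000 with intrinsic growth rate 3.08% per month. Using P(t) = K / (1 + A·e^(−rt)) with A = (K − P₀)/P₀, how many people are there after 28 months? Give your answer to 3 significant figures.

A = (206000 − 30600)/30600 = 5.73203
P(28) = 206000 / (1 + 5.73203·e^(−0.0308·28)) = 206000 / (1 + 5.73203·0.422148)
= 206000 / 3.41976 ≈ 60238.12

≈ 60,200 people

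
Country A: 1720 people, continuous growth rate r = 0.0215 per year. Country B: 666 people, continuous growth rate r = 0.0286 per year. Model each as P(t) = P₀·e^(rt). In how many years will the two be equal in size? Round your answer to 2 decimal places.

1720·e^(0.0215t) = 666·e^(0.0286t)
1720/666 = e^((0.0286 − 0.0215)t) → ln(2.58258) = 0.0071·t
t = 0.94879 / 0.0071

t ≈ 133.63 years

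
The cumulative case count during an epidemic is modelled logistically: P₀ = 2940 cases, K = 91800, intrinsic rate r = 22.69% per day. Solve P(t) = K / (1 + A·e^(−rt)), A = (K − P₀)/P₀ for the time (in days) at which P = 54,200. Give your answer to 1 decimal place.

t ≈ 16.6 days

A = (91800 − 2940)/2940 = 30.22449
54200 = 91800/(1 + 30.22449·e^(−0.2269t)) → 1 + 30.22449·e^(−0.2269t) = 1.69373
e^(−0.2269t) = 0.022952 → t = ln(43.56828)/0.2269 = 3.77433/0.2269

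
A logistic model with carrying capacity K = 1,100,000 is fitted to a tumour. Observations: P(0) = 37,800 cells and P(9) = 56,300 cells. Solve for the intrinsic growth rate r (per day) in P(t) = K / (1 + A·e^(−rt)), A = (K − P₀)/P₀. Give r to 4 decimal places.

r ≈ 0.0462 per day

A = (1100000 − 37800)/37800 = 28.10053
56300 = 1100000/(1 + 28.10053·e^(−r·9)) → e^(−9r) = (19.53819 − 1)/28.10053 = 0.65971
r = −ln(0.65971)/9 = 0.41596/9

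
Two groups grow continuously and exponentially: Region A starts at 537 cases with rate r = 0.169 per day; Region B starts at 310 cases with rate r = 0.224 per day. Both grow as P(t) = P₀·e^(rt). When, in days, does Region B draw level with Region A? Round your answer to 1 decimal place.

537·e^(0.169t) = 310·e^(0.224t)
537/310 = e^((0.224 − 0.169)t) → ln(1.73226) = 0.055·t
t = 0.54943 / 0.055

t ≈ 10.0 days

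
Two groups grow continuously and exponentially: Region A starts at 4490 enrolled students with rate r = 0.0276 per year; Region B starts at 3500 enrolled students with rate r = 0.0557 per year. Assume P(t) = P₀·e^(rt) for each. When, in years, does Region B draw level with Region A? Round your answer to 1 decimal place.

t ≈ 8.9 years

4490·e^(0.0276t) = 3500·e^(0.0557t)
4490/3500 = e^((0.0557 − 0.0276)t) → ln(1.28286) = 0.0281·t
t = 0.24909 / 0.0281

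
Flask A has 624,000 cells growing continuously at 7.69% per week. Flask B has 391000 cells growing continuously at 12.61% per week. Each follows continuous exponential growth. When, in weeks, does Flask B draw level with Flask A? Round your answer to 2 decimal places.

624000·e^(0.0769t) = 391000·e^(0.1261t)
624000/391000 = e^((0.1261 − 0.0769)t) → ln(1.59591) = 0.0492·t
t = 0.46744 / 0.0492

t ≈ 9.50 weeks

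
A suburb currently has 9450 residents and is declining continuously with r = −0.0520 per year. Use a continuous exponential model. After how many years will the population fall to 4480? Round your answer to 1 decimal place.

4480 = 9450 · e^(-0.052·t)
t = ln(4480/9450) / -0.052 = ln(0.47407) / -0.052 = -0.74639 / -0.052

t ≈ 14.4 years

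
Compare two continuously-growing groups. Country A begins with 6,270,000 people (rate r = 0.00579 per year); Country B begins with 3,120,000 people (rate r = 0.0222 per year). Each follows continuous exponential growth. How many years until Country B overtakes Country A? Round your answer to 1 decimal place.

t ≈ 42.5 years

6270000·e^(0.00579t) = 3120000·e^(0.0222t)
6270000/3120000 = e^((0.0222 − 0.00579)t) → ln(2.00962) = 0.01641·t
t = 0.69794 / 0.01641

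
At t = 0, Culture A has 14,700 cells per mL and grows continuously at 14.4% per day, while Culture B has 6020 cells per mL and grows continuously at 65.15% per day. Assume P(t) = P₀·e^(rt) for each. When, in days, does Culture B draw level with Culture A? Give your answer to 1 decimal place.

14700·e^(0.144t) = 6020·e^(0.6515t)
14700/6020 = e^((0.6515 − 0.144)t) → ln(2.44186) = 0.5075·t
t = 0.89276 / 0.5075

t ≈ 1.8 days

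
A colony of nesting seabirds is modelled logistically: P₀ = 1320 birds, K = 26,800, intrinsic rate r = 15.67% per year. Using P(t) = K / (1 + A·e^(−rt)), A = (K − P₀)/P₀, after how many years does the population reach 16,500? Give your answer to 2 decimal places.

A = (26800 − 1320)/1320 = 19.30303
16500 = 26800/(1 + 19.30303·e^(−0.1567t)) → 1 + 19.30303·e^(−0.1567t) = 1.62424
e^(−0.1567t) = 0.032339 → t = ln(30.92233)/0.1567 = 3.43148/0.1567

t ≈ 21.90 years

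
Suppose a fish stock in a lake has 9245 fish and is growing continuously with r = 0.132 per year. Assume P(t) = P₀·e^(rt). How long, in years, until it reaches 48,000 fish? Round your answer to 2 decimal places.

48000 = 9245 · e^(0.132·t)
t = ln(48000/9245) / 0.132 = ln(5.192) / 0.132 = 1.64712 / 0.132

t ≈ 12.48 years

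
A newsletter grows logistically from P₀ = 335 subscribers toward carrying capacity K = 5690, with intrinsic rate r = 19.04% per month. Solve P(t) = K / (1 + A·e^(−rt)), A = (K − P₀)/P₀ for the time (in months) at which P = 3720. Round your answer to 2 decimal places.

t ≈ 17.90 months

A = (5690 − 335)/335 = 15.98507
3720 = 5690/(1 + 15.98507·e^(−0.1904t)) → 1 + 15.98507·e^(−0.1904t) = 1.52957
e^(−0.1904t) = 0.033129 → t = ln(30.18501)/0.1904 = 3.40735/0.1904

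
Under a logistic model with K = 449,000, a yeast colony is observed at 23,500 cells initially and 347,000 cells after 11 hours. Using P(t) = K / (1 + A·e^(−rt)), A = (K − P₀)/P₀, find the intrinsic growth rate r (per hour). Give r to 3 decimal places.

r ≈ 0.375 per hour

A = (449000 − 23500)/23500 = 18.10638
347000 = 449000/(1 + 18.10638·e^(−r·11)) → e^(−11r) = (1.29395 − 1)/18.10638 = 0.016235
r = −ln(0.016235)/11 = 4.12062/11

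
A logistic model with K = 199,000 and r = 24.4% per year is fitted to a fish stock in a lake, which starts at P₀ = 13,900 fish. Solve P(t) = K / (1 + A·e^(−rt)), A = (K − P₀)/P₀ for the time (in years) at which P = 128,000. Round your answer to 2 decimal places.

A = (199000 − 13900)/13900 = 13.31655
128000 = 199000/(1 + 13.31655·e^(−0.244t)) → 1 + 13.31655·e^(−0.244t) = 1.55469
e^(−0.244t) = 0.041654 → t = ln(24.0073)/0.244 = 3.17836/0.244

t ≈ 13.03 years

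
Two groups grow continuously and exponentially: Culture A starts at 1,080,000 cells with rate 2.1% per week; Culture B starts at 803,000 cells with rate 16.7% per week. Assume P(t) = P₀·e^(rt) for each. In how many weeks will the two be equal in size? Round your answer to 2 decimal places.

t ≈ 2.03 weeks

1080000·e^(0.021t) = 803000·e^(0.167t)
1080000/803000 = e^((0.167 − 0.021)t) → ln(1.34496) = 0.146·t
t = 0.29636 / 0.146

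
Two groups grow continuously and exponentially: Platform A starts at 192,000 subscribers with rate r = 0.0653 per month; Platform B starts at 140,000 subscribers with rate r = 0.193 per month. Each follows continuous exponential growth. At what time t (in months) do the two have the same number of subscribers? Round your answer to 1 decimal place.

t ≈ 2.5 months

192000·e^(0.0653t) = 140000·e^(0.193t)
192000/140000 = e^((0.193 − 0.0653)t) → ln(1.37143) = 0.1277·t
t = 0.31585 / 0.1277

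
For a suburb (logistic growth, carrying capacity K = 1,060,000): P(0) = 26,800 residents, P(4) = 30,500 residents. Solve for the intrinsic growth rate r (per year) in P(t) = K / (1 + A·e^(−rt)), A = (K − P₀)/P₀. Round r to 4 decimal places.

r ≈ 0.0332 per year

A = (1060000 − 26800)/26800 = 38.55224
30500 = 1060000/(1 + 38.55224·e^(−r·4)) → e^(−4r) = (34.7541 − 1)/38.55224 = 0.875542
r = −ln(0.875542)/4 = 0.13291/4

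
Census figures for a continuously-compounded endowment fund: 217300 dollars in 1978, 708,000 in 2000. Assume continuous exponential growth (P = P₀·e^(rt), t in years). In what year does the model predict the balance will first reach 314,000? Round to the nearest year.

r = ln(708000/217300) / 22 = 1.18117/22 ≈ 0.053689 per year
t = ln(314000/217300) / r = 0.36811/0.053689 ≈ 6.86 years after 1978

year 1985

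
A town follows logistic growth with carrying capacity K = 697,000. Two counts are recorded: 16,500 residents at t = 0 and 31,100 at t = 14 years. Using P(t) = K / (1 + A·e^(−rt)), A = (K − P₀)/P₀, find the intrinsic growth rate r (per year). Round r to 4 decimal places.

r ≈ 0.0468 per year

A = (697000 − 16500)/16500 = 41.24242
31100 = 697000/(1 + 41.24242·e^(−r·14)) → e^(−14r) = (22.41158 − 1)/41.24242 = 0.519164
r = −ln(0.519164)/14 = 0.65554/14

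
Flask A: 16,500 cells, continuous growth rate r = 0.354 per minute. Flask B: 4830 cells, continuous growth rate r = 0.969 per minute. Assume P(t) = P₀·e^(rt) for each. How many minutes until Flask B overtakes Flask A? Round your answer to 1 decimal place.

16500·e^(0.354t) = 4830·e^(0.969t)
16500/4830 = e^((0.969 − 0.354)t) → ln(3.41615) = 0.615·t
t = 1.22851 / 0.615

t ≈ 2.0 minutes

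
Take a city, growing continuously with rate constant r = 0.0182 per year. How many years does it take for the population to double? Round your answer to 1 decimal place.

doubling time = ln(2) / |r| = 0.69315 / 0.0182

doubling time ≈ 38.1 years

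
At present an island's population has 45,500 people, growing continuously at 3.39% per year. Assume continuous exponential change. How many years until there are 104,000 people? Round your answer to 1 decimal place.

t ≈ 24.4 years

104000 = 45500 · e^(0.0339·t)
t = ln(104000/45500) / 0.0339 = ln(2.28571) / 0.0339 = 0.82668 / 0.0339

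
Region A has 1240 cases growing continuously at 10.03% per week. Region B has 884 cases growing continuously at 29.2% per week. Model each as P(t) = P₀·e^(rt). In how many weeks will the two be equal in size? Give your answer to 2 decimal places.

t ≈ 1.77 weeks

1240·e^(0.1003t) = 884·e^(0.292t)
1240/884 = e^((0.292 − 0.1003)t) → ln(1.40271) = 0.1917·t
t = 0.33841 / 0.1917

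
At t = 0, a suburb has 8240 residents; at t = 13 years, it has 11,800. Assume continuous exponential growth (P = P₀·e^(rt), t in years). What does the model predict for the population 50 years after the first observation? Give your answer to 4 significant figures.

r = ln(11800/8240) / 13 ≈ 0.027623 per year
P(50) = 8240 · e^(0.027623·50) = 8240 · 3.97948 ≈ 32790.9

≈ 32,790 residents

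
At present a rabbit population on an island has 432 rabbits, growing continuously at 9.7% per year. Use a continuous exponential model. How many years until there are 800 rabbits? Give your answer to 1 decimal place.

800 = 432 · e^(0.097·t)
t = ln(800/432) / 0.097 = ln(1.85185) / 0.097 = 0.61619 / 0.097

t ≈ 6.4 years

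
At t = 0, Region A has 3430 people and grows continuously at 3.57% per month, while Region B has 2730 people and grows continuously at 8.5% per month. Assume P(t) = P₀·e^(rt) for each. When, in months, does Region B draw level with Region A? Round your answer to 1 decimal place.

t ≈ 4.6 months

3430·e^(0.0357t) = 2730·e^(0.085t)
3430/2730 = e^((0.085 − 0.0357)t) → ln(1.25641) = 0.0493·t
t = 0.22826 / 0.0493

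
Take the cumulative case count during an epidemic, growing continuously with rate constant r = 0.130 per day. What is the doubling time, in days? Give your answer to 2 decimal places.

doubling time ≈ 5.33 days

doubling time = ln(2) / |r| = 0.69315 / 0.13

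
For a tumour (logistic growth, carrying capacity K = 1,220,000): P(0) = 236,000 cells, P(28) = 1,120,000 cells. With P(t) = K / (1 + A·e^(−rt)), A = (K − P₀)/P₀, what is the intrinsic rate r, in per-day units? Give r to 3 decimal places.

A = (1220000 − 236000)/236000 = 4.16949
1120000 = 1220000/(1 + 4.16949·e^(−r·28)) → e^(−28r) = (1.08929 − 1)/4.16949 = 0.021414
r = −ln(0.021414)/28 = 3.84371/28

r ≈ 0.137 per day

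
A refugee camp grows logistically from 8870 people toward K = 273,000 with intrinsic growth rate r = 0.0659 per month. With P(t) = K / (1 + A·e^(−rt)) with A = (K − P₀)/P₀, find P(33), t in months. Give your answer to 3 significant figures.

A = (273000 − 8870)/8870 = 29.7779
P(33) = 273000 / (1 + 29.7779·e^(−0.0659·33)) = 273000 / (1 + 29.7779·0.113642)
= 273000 / 4.38403 ≈ 62271.51

≈ 62,300 people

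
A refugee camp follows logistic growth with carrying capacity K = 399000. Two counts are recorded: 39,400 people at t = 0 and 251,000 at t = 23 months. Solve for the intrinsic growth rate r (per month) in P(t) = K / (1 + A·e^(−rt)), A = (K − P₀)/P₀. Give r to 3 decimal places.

A = (399000 − 39400)/39400 = 9.1269
251000 = 399000/(1 + 9.1269·e^(−r·23)) → e^(−23r) = (1.58964 − 1)/9.1269 = 0.064605
r = −ln(0.064605)/23 = 2.73947/23

r ≈ 0.119 per month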